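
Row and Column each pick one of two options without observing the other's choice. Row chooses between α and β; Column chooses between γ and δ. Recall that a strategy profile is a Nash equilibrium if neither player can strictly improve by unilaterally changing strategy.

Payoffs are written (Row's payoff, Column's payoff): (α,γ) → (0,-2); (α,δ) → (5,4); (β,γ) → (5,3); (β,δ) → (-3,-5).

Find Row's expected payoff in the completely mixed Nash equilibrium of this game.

25/13

First find y, the probability Column plays γ, from Row's indifference between α and β: 5(1−y) = 5y − 3(1−y), giving y = 8/13.
Since Row is indifferent in equilibrium, Row's expected payoff equals the payoff from either row against (8/13, 5/13). Using α: 5(5/13) = 25/13.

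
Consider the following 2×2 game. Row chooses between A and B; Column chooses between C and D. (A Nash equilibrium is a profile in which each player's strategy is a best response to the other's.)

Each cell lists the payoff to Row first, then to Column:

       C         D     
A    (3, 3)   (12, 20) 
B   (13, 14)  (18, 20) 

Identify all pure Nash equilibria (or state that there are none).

(A, C): Row prefers B (13 > 3); Column prefers D (20 > 3) — not an equilibrium.
(A, D): Row prefers B (18 > 12) — not an equilibrium.
(B, C): Column prefers D (20 > 14) — not an equilibrium.
(B, D): Row gets 18 ≥ 12 from A, and Column gets 20 ≥ 14 from C — Nash equilibrium.

(B, D)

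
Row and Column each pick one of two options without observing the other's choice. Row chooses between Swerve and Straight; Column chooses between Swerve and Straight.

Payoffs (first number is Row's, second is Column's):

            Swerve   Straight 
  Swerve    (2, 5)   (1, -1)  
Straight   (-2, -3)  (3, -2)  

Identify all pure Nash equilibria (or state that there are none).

(Swerve, Swerve) and (Straight, Straight)

(Swerve, Swerve): Row gets 2 ≥ -2 from Straight, and Column gets 5 ≥ -1 from Straight — Nash equilibrium.
(Swerve, Straight): Row prefers Straight (3 > 1); Column prefers Swerve (5 > -1) — not an equilibrium.
(Straight, Swerve): Row prefers Swerve (2 > -2); Column prefers Straight (-2 > -3) — not an equilibrium.
(Straight, Straight): Row gets 3 ≥ 1 from Swerve, and Column gets -2 ≥ -3 from Swerve — Nash equilibrium.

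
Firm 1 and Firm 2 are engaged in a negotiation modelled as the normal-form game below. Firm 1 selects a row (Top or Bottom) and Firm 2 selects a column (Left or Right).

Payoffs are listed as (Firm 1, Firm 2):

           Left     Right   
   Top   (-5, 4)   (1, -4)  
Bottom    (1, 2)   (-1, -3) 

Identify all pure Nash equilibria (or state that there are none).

(Top, Left): Firm 1 prefers Bottom (1 > -5) — not an equilibrium.
(Top, Right): Firm 2 prefers Left (4 > -4) — not an equilibrium.
(Bottom, Left): Firm 1 gets 1 ≥ -5 from Top, and Firm 2 gets 2 ≥ -3 from Right — Nash equilibrium.
(Bottom, Right): Firm 1 prefers Top (1 > -1); Firm 2 prefers Left (2 > -3) — not an equilibrium.

(Bottom, Left)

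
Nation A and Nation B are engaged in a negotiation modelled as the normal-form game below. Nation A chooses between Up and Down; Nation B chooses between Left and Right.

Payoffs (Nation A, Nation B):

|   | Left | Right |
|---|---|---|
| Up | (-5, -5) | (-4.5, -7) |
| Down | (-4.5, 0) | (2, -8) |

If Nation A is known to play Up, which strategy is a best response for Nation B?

Left

Against Up, Nation B earns -5 from Left and -7 from Right.
So Left is the best response.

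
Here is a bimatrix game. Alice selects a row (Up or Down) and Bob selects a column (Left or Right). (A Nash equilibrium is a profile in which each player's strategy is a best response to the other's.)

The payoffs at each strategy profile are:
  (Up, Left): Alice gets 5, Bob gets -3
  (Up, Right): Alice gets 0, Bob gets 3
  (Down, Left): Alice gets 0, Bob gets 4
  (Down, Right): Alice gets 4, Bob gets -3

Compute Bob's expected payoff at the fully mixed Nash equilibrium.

3/13

First find x, the probability Alice plays Up, from Bob's indifference between Left and Right: −3x + 4(1−x) = 3x − 3(1−x), giving x = 7/13.
Since Bob is indifferent in equilibrium, Bob's expected payoff equals the payoff from either column against (7/13, 6/13). Using Left: −3(7/13) + 4(6/13) = 3/13.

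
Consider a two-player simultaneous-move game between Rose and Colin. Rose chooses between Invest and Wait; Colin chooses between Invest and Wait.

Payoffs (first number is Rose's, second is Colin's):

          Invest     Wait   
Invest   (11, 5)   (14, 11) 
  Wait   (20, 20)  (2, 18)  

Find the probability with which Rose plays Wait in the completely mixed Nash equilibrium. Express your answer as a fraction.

3/4

Let r be the probability that Rose plays Invest. In a completely mixed equilibrium, Colin must be indifferent between Invest and Wait.
Colin's expected payoff from Invest is 5r + 20(1−r); from Wait it is 11r + 18(1−r).
Setting these equal: −15r + 20 = −7r + 18, so r = 1/4.
Therefore Rose plays Wait with probability 1 − 1/4 = 3/4.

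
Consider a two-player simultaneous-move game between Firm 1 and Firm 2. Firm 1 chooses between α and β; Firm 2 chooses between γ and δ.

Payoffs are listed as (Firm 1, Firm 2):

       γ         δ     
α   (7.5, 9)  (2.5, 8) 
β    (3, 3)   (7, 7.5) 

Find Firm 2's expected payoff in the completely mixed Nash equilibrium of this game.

First find p, the probability Firm 1 plays α, from Firm 2's indifference between γ and δ: 9p + 3(1−p) = 8p + 7.5(1−p), giving p = 9/11.
Since Firm 2 is indifferent in equilibrium, Firm 2's expected payoff equals the payoff from either column against (9/11, 2/11). Using γ: 9(9/11) + 3(2/11) = 87/11.

87/11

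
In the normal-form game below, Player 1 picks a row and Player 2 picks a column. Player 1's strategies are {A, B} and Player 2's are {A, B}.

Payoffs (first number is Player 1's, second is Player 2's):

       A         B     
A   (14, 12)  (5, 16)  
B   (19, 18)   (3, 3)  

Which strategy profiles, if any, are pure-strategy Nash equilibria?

(A, A): Player 1 prefers B (19 > 14); Player 2 prefers B (16 > 12) — not an equilibrium.
(A, B): Player 1 gets 5 ≥ 3 from B, and Player 2 gets 16 ≥ 12 from A — Nash equilibrium.
(B, A): Player 1 gets 19 ≥ 14 from A, and Player 2 gets 18 ≥ 3 from B — Nash equilibrium.
(B, B): Player 1 prefers A (5 > 3); Player 2 prefers A (18 > 3) — not an equilibrium.

(A, B) and (B, A)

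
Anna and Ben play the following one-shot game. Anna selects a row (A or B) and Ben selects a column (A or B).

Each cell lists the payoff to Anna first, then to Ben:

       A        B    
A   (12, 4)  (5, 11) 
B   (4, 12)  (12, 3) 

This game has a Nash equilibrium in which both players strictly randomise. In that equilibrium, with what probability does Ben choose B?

Let y be the probability that Ben plays A. In a completely mixed equilibrium, Anna must be indifferent between A and B.
Anna's expected payoff from A is 12y + 5(1−y); from B it is 4y + 12(1−y).
Setting these equal: 7y + 5 = −8y + 12, so y = 7/15.
Therefore Ben plays B with probability 1 − 7/15 = 8/15.

8/15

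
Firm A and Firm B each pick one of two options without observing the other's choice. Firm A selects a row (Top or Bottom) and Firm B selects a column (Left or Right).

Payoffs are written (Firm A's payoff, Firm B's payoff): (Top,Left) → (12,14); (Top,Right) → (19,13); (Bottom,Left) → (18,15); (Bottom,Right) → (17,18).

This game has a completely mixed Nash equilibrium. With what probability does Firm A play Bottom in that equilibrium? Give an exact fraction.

Let r be the probability that Firm A plays Top. In a completely mixed equilibrium, Firm B must be indifferent between Left and Right.
Firm B's expected payoff from Left is 14r + 15(1−r); from Right it is 13r + 18(1−r).
Setting these equal: −r + 15 = −5r + 18, so r = 3/4.
Therefore Firm A plays Bottom with probability 1 − 3/4 = 1/4.

1/4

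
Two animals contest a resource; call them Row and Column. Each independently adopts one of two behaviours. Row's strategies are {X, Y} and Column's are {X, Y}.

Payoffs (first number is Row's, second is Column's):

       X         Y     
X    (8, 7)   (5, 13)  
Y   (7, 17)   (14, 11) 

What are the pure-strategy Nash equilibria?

(X, X): Column prefers Y (13 > 7) — not an equilibrium.
(X, Y): Row prefers Y (14 > 5) — not an equilibrium.
(Y, X): Row prefers X (8 > 7) — not an equilibrium.
(Y, Y): Column prefers X (17 > 11) — not an equilibrium.

none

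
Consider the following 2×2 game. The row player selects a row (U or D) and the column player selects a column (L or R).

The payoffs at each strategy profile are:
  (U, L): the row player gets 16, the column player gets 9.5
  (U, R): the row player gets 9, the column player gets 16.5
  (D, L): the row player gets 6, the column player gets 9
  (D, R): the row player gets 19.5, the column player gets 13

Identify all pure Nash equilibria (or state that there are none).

(U, L): the column player prefers R (16.5 > 9.5) — not an equilibrium.
(U, R): the row player prefers D (19.5 > 9) — not an equilibrium.
(D, L): the row player prefers U (16 > 6); the column player prefers R (13 > 9) — not an equilibrium.
(D, R): the row player gets 19.5 ≥ 9 from U, and the column player gets 13 ≥ 9 from L — Nash equilibrium.

(D, R)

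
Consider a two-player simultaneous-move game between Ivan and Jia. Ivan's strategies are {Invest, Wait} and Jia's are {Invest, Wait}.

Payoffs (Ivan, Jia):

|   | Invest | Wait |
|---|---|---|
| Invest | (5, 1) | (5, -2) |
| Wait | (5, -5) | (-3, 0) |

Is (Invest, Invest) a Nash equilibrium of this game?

Yes

At (Invest, Invest), Ivan earns 5; switching to Wait would give 5, so Ivan has no profitable deviation.
Jia earns 1; switching to Wait would give -2, so Jia has no profitable deviation.
Neither player can gain by a unilateral deviation, so this profile is a Nash equilibrium.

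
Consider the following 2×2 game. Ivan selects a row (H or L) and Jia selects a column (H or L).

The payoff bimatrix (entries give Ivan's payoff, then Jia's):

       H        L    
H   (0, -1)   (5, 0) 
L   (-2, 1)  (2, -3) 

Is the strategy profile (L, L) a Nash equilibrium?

No

At (L, L), Ivan earns 2; switching to H would give 5, so Ivan would deviate.
Jia earns -3; switching to H would give 1, so Jia would deviate.
Since at least one player can profitably deviate, this is not a Nash equilibrium.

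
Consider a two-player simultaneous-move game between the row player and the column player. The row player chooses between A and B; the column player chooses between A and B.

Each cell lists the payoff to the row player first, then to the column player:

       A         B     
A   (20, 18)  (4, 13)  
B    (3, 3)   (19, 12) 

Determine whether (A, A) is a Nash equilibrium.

Yes

At (A, A), the row player earns 20; switching to B would give 3, so the row player has no profitable deviation.
The column player earns 18; switching to B would give 13, so the column player has no profitable deviation.
Neither player can gain by a unilateral deviation, so this profile is a Nash equilibrium.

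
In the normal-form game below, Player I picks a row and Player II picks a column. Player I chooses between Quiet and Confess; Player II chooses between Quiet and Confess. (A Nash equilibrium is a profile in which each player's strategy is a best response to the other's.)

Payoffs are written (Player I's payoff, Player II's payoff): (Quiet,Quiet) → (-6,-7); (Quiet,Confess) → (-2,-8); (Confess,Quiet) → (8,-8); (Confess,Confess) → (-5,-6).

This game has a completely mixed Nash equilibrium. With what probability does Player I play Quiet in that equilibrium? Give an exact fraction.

2/3

Let r be the probability that Player I plays Quiet. In a completely mixed equilibrium, Player II must be indifferent between Quiet and Confess.
Player II's expected payoff from Quiet is −7r − 8(1−r); from Confess it is −8r − 6(1−r).
Setting these equal: r − 8 = −2r − 6, so r = 2/3.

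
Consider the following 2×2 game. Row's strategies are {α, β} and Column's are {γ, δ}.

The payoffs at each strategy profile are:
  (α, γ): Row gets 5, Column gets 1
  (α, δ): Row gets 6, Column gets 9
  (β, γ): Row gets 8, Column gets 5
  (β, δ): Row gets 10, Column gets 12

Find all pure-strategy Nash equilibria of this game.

(α, γ): Row prefers β (8 > 5); Column prefers δ (9 > 1) — not an equilibrium.
(α, δ): Row prefers β (10 > 6) — not an equilibrium.
(β, γ): Column prefers δ (12 > 5) — not an equilibrium.
(β, δ): Row gets 10 ≥ 6 from α, and Column gets 12 ≥ 5 from γ — Nash equilibrium.

(β, δ)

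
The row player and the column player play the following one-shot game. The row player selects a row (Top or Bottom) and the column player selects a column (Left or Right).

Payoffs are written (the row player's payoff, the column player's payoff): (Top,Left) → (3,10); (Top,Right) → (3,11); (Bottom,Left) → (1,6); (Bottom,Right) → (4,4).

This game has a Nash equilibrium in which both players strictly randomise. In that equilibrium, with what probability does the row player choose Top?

Let x be the probability that the row player plays Top. In a completely mixed equilibrium, the column player must be indifferent between Left and Right.
The column player's expected payoff from Left is 10x + 6(1−x); from Right it is 11x + 4(1−x).
Setting these equal: 4x + 6 = 7x + 4, so x = 2/3.

2/3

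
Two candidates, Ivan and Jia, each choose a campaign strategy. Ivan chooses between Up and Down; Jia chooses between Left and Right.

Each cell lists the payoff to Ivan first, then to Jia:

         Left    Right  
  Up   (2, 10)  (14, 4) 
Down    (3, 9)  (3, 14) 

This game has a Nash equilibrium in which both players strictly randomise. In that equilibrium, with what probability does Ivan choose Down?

Let r be the probability that Ivan plays Up. In a completely mixed equilibrium, Jia must be indifferent between Left and Right.
Jia's expected payoff from Left is 10r + 9(1−r); from Right it is 4r + 14(1−r).
Setting these equal: r + 9 = −10r + 14, so r = 5/11.
Therefore Ivan plays Down with probability 1 − 5/11 = 6/11.

6/11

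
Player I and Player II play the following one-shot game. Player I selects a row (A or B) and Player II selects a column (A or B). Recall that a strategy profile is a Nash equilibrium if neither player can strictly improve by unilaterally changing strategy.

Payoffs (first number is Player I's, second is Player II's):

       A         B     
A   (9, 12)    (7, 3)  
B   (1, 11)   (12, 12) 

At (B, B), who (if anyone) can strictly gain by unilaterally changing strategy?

Neither

Player I at (B, B) earns 12; deviating to A yields 7 — not better.
Player II earns 12; deviating to A yields 11 — not better.
Neither player can strictly improve; the profile is a Nash equilibrium.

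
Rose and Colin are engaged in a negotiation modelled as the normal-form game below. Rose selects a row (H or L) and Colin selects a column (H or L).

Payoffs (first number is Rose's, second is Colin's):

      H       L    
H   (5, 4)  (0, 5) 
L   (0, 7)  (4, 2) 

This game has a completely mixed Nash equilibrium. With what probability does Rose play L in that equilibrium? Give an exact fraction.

1/6

Let x be the probability that Rose plays H. In a completely mixed equilibrium, Colin must be indifferent between H and L.
Colin's expected payoff from H is 4x + 7(1−x); from L it is 5x + 2(1−x).
Setting these equal: −3x + 7 = 3x + 2, so x = 5/6.
Therefore Rose plays L with probability 1 − 5/6 = 1/6.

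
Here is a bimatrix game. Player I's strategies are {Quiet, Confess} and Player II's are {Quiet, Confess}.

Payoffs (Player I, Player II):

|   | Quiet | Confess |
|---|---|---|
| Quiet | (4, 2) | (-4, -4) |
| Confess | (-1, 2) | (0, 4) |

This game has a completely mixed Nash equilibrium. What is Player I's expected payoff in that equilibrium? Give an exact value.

First find y, the probability Player II plays Quiet, from Player I's indifference between Quiet and Confess: 4y − 4(1−y) = −y, giving y = 4/9.
Since Player I is indifferent in equilibrium, Player I's expected payoff equals the payoff from either row against (4/9, 5/9). Using Quiet: 4(4/9) − 4(5/9) = -4/9.

-4/9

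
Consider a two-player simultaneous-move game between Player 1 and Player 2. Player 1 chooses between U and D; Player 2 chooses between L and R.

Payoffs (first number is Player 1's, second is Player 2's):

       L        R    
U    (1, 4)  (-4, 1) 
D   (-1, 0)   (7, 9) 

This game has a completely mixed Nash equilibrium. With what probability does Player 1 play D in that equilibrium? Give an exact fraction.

Let x be the probability that Player 1 plays U. In a completely mixed equilibrium, Player 2 must be indifferent between L and R.
Player 2's expected payoff from L is 4x; from R it is x + 9(1−x).
Setting these equal: 4x = −8x + 9, so x = 3/4.
Therefore Player 1 plays D with probability 1 − 3/4 = 1/4.

1/4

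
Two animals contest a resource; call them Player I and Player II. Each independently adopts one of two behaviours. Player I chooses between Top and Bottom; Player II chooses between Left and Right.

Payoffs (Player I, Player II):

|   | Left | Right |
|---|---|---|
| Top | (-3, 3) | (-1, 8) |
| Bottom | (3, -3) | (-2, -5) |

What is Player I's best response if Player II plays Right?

Top

Against Right, Player I earns -1 from Top and -2 from Bottom.
So Top is the best response.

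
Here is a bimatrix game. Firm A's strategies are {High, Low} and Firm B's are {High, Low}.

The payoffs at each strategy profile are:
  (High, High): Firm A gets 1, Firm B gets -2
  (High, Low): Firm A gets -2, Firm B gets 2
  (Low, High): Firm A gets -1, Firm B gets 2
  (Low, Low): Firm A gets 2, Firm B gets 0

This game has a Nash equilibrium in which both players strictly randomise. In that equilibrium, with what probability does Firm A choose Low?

Let p be the probability that Firm A plays High. In a completely mixed equilibrium, Firm B must be indifferent between High and Low.
Firm B's expected payoff from High is −2p + 2(1−p); from Low it is 2p.
Setting these equal: −4p + 2 = 2p, so p = 1/3.
Therefore Firm A plays Low with probability 1 − 1/3 = 2/3.

2/3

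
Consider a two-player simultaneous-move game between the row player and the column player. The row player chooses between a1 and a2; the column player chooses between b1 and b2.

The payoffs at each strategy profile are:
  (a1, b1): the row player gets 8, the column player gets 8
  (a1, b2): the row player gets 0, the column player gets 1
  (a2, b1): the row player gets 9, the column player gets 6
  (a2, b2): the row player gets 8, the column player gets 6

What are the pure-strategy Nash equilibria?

(a2, b1) and (a2, b2)

(a1, b1): the row player prefers a2 (9 > 8) — not an equilibrium.
(a1, b2): the row player prefers a2 (8 > 0); the column player prefers b1 (8 > 1) — not an equilibrium.
(a2, b1): the row player gets 9 ≥ 8 from a1, and the column player gets 6 ≥ 6 from b2 — Nash equilibrium.
(a2, b2): the row player gets 8 ≥ 0 from a1, and the column player gets 6 ≥ 6 from b1 — Nash equilibrium.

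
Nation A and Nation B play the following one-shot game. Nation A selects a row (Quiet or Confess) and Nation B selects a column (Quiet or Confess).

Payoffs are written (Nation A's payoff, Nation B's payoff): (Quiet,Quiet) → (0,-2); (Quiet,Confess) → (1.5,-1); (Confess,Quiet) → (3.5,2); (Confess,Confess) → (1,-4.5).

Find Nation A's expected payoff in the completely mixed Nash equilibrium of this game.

21/16

First find q, the probability Nation B plays Quiet, from Nation A's indifference between Quiet and Confess: 1.5(1−q) = 3.5q + (1−q), giving q = 1/8.
Since Nation A is indifferent in equilibrium, Nation A's expected payoff equals the payoff from either row against (1/8, 7/8). Using Quiet: 1.5(7/8) = 21/16.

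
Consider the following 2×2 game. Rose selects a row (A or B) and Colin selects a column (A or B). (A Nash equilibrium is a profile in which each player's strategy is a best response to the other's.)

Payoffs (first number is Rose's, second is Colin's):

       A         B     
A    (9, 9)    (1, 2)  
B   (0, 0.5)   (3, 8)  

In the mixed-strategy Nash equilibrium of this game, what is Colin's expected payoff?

142/29

First find p, the probability Rose plays A, from Colin's indifference between A and B: 9p + 0.5(1−p) = 2p + 8(1−p), giving p = 15/29.
Since Colin is indifferent in equilibrium, Colin's expected payoff equals the payoff from either column against (15/29, 14/29). Using A: 9(15/29) + 0.5(14/29) = 142/29.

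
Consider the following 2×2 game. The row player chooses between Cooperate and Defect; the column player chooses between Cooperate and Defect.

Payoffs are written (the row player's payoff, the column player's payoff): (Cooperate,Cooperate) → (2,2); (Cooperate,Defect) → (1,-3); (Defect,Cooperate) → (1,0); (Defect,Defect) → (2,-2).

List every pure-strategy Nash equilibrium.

(Cooperate, Cooperate)

(Cooperate, Cooperate): the row player gets 2 ≥ 1 from Defect, and the column player gets 2 ≥ -3 from Defect — Nash equilibrium.
(Cooperate, Defect): the row player prefers Defect (2 > 1); the column player prefers Cooperate (2 > -3) — not an equilibrium.
(Defect, Cooperate): the row player prefers Cooperate (2 > 1) — not an equilibrium.
(Defect, Defect): the column player prefers Cooperate (0 > -2) — not an equilibrium.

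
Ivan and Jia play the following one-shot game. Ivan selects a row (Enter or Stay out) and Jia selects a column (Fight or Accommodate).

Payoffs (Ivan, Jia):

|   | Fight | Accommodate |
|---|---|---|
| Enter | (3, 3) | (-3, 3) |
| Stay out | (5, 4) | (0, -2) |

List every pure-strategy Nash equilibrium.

(Enter, Fight): Ivan prefers Stay out (5 > 3) — not an equilibrium.
(Enter, Accommodate): Ivan prefers Stay out (0 > -3) — not an equilibrium.
(Stay out, Fight): Ivan gets 5 ≥ 3 from Enter, and Jia gets 4 ≥ -2 from Accommodate — Nash equilibrium.
(Stay out, Accommodate): Jia prefers Fight (4 > -2) — not an equilibrium.

(Stay out, Fight)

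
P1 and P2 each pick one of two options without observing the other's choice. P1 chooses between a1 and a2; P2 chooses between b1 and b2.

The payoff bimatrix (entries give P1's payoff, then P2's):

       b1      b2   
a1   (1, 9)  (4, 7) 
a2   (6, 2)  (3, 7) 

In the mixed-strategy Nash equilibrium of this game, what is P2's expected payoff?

7

First find p, the probability P1 plays a1, from P2's indifference between b1 and b2: 9p + 2(1−p) = 7p + 7(1−p), giving p = 5/7.
Since P2 is indifferent in equilibrium, P2's expected payoff equals the payoff from either column against (5/7, 2/7). Using b1: 9(5/7) + 2(2/7) = 7.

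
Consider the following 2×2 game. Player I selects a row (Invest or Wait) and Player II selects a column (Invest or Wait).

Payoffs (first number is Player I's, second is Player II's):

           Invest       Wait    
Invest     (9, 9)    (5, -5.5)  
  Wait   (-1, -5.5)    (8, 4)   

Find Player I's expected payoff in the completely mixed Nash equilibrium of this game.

First find y, the probability Player II plays Invest, from Player I's indifference between Invest and Wait: 9y + 5(1−y) = −y + 8(1−y), giving y = 3/13.
Since Player I is indifferent in equilibrium, Player I's expected payoff equals the payoff from either row against (3/13, 10/13). Using Invest: 9(3/13) + 5(10/13) = 77/13.

77/13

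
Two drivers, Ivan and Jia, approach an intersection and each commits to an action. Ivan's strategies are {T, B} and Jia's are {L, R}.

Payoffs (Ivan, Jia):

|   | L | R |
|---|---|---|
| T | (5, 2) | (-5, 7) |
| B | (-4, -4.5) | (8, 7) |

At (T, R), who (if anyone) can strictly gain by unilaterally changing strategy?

Ivan at (T, R) earns -5; deviating to B yields 8 — a strict improvement.
Jia earns 7; deviating to L yields 2 — not better.
Only Ivan has a strictly profitable deviation.

Ivan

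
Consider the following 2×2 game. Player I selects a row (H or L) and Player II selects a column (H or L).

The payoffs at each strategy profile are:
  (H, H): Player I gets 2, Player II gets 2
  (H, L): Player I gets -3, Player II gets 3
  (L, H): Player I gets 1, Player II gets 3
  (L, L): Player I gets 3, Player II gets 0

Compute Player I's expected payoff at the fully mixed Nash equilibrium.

First find y, the probability Player II plays H, from Player I's indifference between H and L: 2y − 3(1−y) = y + 3(1−y), giving y = 6/7.
Since Player I is indifferent in equilibrium, Player I's expected payoff equals the payoff from either row against (6/7, 1/7). Using H: 2(6/7) − 3(1/7) = 9/7.

9/7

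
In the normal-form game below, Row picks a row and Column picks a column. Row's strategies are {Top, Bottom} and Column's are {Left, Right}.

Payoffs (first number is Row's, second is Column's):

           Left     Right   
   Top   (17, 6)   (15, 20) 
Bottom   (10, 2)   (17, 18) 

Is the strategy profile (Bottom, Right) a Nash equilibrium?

At (Bottom, Right), Row earns 17; switching to Top would give 15, so Row has no profitable deviation.
Column earns 18; switching to Left would give 2, so Column has no profitable deviation.
Neither player can gain by a unilateral deviation, so this profile is a Nash equilibrium.

Yes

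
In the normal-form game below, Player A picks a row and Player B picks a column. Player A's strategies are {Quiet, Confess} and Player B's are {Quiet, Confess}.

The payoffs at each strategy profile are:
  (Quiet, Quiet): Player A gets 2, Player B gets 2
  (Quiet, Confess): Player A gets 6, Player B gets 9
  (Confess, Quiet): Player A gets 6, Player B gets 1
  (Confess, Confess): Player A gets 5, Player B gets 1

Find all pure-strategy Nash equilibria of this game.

(Quiet, Confess) and (Confess, Quiet)

(Quiet, Quiet): Player A prefers Confess (6 > 2); Player B prefers Confess (9 > 2) — not an equilibrium.
(Quiet, Confess): Player A gets 6 ≥ 5 from Confess, and Player B gets 9 ≥ 2 from Quiet — Nash equilibrium.
(Confess, Quiet): Player A gets 6 ≥ 2 from Quiet, and Player B gets 1 ≥ 1 from Confess — Nash equilibrium.
(Confess, Confess): Player A prefers Quiet (6 > 5) — not an equilibrium.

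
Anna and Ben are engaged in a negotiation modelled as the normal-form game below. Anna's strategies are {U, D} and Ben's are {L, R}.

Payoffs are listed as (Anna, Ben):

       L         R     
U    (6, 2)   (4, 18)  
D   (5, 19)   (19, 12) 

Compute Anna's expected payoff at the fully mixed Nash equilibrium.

47/8

First find y, the probability Ben plays L, from Anna's indifference between U and D: 6y + 4(1−y) = 5y + 19(1−y), giving y = 15/16.
Since Anna is indifferent in equilibrium, Anna's expected payoff equals the payoff from either row against (15/16, 1/16). Using U: 6(15/16) + 4(1/16) = 47/8.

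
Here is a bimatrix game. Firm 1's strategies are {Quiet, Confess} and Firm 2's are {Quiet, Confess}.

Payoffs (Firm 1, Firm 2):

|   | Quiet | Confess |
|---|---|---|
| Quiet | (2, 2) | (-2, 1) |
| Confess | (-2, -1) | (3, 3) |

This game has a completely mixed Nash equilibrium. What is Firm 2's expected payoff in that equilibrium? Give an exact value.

First find x, the probability Firm 1 plays Quiet, from Firm 2's indifference between Quiet and Confess: 2x − (1−x) = x + 3(1−x), giving x = 4/5.
Since Firm 2 is indifferent in equilibrium, Firm 2's expected payoff equals the payoff from either column against (4/5, 1/5). Using Quiet: 2(4/5) − (1/5) = 7/5.

7/5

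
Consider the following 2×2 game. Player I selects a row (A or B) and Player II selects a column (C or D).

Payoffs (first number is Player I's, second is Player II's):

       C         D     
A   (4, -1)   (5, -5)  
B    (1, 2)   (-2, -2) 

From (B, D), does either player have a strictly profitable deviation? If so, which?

Player I at (B, D) earns -2; deviating to A yields 5 — a strict improvement.
Player II earns -2; deviating to C yields 2 — a strict improvement.
Both Player I and Player II have strictly profitable deviations.

Both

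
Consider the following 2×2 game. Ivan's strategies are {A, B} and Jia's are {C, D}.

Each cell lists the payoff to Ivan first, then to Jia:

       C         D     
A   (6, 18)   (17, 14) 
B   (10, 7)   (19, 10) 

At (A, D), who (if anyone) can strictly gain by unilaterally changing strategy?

Ivan at (A, D) earns 17; deviating to B yields 19 — a strict improvement.
Jia earns 14; deviating to C yields 18 — a strict improvement.
Both Ivan and Jia have strictly profitable deviations.

Both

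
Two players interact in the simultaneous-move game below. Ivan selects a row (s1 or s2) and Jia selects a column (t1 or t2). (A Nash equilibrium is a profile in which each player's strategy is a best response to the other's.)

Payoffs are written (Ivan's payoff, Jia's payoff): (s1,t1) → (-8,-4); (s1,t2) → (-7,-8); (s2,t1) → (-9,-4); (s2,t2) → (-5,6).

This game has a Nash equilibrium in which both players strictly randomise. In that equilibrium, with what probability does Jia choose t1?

Let c be the probability that Jia plays t1. In a completely mixed equilibrium, Ivan must be indifferent between s1 and s2.
Ivan's expected payoff from s1 is −8c − 7(1−c); from s2 it is −9c − 5(1−c).
Setting these equal: −c − 7 = −4c − 5, so c = 2/3.

2/3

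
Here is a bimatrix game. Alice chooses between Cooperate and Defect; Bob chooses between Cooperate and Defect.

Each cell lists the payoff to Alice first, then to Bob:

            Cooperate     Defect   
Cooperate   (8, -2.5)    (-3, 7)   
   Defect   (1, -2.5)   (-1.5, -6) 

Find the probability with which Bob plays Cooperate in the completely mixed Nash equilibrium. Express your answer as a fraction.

3/17

Let q be the probability that Bob plays Cooperate. In a completely mixed equilibrium, Alice must be indifferent between Cooperate and Defect.
Alice's expected payoff from Cooperate is 8q − 3(1−q); from Defect it is q − 1.5(1−q).
Setting these equal: 11q − 3 = 2.5q − 1.5, so q = 3/17.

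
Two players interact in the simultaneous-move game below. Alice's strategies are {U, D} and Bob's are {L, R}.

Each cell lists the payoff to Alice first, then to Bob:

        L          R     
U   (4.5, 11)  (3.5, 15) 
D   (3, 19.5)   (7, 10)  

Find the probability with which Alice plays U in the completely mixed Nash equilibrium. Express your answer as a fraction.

19/27

Let x be the probability that Alice plays U. In a completely mixed equilibrium, Bob must be indifferent between L and R.
Bob's expected payoff from L is 11x + 19.5(1−x); from R it is 15x + 10(1−x).
Setting these equal: −8.5x + 19.5 = 5x + 10, so x = 19/27.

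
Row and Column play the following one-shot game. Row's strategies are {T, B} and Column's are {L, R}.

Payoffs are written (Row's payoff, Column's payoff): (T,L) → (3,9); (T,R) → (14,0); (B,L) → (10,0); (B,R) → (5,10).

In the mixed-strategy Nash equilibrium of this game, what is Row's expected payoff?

First find y, the probability Column plays L, from Row's indifference between T and B: 3y + 14(1−y) = 10y + 5(1−y), giving y = 9/16.
Since Row is indifferent in equilibrium, Row's expected payoff equals the payoff from either row against (9/16, 7/16). Using T: 3(9/16) + 14(7/16) = 125/16.

125/16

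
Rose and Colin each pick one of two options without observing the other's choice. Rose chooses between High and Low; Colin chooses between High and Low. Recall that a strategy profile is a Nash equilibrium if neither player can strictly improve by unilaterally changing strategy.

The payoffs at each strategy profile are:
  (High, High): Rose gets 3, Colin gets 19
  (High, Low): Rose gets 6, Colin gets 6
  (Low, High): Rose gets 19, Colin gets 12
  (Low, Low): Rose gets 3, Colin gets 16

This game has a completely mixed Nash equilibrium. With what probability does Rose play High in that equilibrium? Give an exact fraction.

4/17

Let x be the probability that Rose plays High. In a completely mixed equilibrium, Colin must be indifferent between High and Low.
Colin's expected payoff from High is 19x + 12(1−x); from Low it is 6x + 16(1−x).
Setting these equal: 7x + 12 = −10x + 16, so x = 4/17.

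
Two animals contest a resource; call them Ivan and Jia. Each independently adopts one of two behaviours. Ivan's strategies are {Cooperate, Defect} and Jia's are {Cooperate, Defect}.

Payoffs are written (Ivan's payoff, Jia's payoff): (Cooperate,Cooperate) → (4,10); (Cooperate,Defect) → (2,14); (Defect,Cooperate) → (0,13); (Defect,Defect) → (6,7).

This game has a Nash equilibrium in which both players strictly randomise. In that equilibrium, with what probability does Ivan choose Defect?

Let x be the probability that Ivan plays Cooperate. In a completely mixed equilibrium, Jia must be indifferent between Cooperate and Defect.
Jia's expected payoff from Cooperate is 10x + 13(1−x); from Defect it is 14x + 7(1−x).
Setting these equal: −3x + 13 = 7x + 7, so x = 3/5.
Therefore Ivan plays Defect with probability 1 − 3/5 = 2/5.

2/5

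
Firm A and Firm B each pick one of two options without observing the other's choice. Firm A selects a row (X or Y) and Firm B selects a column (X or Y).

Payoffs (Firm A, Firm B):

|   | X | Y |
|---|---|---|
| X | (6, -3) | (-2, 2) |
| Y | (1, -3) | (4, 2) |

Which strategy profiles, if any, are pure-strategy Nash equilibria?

(Y, Y)

(X, X): Firm B prefers Y (2 > -3) — not an equilibrium.
(X, Y): Firm A prefers Y (4 > -2) — not an equilibrium.
(Y, X): Firm A prefers X (6 > 1); Firm B prefers Y (2 > -3) — not an equilibrium.
(Y, Y): Firm A gets 4 ≥ -2 from X, and Firm B gets 2 ≥ -3 from X — Nash equilibrium.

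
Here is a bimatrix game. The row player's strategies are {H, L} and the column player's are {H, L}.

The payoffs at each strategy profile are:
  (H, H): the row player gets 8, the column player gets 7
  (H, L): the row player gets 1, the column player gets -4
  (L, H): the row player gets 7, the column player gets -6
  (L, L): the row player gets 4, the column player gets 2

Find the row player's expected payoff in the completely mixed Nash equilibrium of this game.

First find q, the probability the column player plays H, from the row player's indifference between H and L: 8q + (1−q) = 7q + 4(1−q), giving q = 3/4.
Since the row player is indifferent in equilibrium, the row player's expected payoff equals the payoff from either row against (3/4, 1/4). Using H: 8(3/4) + (1/4) = 25/4.

25/4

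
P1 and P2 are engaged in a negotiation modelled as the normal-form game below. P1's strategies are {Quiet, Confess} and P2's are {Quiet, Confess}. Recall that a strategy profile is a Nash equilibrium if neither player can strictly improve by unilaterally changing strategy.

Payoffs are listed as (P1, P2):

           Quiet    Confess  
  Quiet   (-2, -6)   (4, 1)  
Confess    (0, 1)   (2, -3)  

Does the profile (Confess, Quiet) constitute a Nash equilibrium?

At (Confess, Quiet), P1 earns 0; switching to Quiet would give -2, so P1 has no profitable deviation.
P2 earns 1; switching to Confess would give -3, so P2 has no profitable deviation.
Neither player can gain by a unilateral deviation, so this profile is a Nash equilibrium.

Yes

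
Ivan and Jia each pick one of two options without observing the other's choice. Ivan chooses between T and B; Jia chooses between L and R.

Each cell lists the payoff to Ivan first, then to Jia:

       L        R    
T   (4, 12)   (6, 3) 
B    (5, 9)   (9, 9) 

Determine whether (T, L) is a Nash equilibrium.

At (T, L), Ivan earns 4; switching to B would give 5, so Ivan would deviate.
Jia earns 12; switching to R would give 3, so Jia has no profitable deviation.
Since at least one player can profitably deviate, this is not a Nash equilibrium.

No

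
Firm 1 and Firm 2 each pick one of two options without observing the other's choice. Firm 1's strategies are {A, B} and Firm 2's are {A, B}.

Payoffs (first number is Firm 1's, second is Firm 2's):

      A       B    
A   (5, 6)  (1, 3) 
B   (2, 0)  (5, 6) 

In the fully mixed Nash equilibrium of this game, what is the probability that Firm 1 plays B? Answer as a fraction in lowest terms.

1/3

Let x be the probability that Firm 1 plays A. In a completely mixed equilibrium, Firm 2 must be indifferent between A and B.
Firm 2's expected payoff from A is 6x; from B it is 3x + 6(1−x).
Setting these equal: 6x = −3x + 6, so x = 2/3.
Therefore Firm 1 plays B with probability 1 − 2/3 = 1/3.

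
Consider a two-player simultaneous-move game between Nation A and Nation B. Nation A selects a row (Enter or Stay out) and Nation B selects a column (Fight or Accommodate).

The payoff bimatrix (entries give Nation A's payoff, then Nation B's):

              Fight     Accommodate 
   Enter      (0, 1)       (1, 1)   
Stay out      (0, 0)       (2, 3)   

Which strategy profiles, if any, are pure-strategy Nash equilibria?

(Enter, Fight) and (Stay out, Accommodate)

(Enter, Fight): Nation A gets 0 ≥ 0 from Stay out, and Nation B gets 1 ≥ 1 from Accommodate — Nash equilibrium.
(Enter, Accommodate): Nation A prefers Stay out (2 > 1) — not an equilibrium.
(Stay out, Fight): Nation B prefers Accommodate (3 > 0) — not an equilibrium.
(Stay out, Accommodate): Nation A gets 2 ≥ 1 from Enter, and Nation B gets 3 ≥ 0 from Fight — Nash equilibrium.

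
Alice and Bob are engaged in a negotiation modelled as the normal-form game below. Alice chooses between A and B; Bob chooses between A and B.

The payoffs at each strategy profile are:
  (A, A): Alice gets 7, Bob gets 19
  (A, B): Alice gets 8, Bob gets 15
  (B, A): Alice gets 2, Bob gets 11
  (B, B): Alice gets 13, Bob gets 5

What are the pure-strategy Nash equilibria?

(A, A): Alice gets 7 ≥ 2 from B, and Bob gets 19 ≥ 15 from B — Nash equilibrium.
(A, B): Alice prefers B (13 > 8); Bob prefers A (19 > 15) — not an equilibrium.
(B, A): Alice prefers A (7 > 2) — not an equilibrium.
(B, B): Bob prefers A (11 > 5) — not an equilibrium.

(A, A)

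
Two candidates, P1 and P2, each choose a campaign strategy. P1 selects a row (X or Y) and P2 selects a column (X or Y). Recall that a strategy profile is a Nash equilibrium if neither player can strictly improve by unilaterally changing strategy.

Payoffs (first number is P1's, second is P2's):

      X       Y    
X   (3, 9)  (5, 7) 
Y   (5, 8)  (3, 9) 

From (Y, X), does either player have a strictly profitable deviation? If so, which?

P1 at (Y, X) earns 5; deviating to X yields 3 — not better.
P2 earns 8; deviating to Y yields 9 — a strict improvement.
Only P2 has a strictly profitable deviation.

P2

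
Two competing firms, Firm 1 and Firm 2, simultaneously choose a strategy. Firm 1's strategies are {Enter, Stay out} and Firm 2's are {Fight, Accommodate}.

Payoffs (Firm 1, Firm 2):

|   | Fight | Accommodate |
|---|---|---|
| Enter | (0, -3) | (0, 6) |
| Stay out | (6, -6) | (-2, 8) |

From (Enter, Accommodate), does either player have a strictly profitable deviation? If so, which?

Firm 1 at (Enter, Accommodate) earns 0; deviating to Stay out yields -2 — not better.
Firm 2 earns 6; deviating to Fight yields -3 — not better.
Neither player can strictly improve; the profile is a Nash equilibrium.

Neither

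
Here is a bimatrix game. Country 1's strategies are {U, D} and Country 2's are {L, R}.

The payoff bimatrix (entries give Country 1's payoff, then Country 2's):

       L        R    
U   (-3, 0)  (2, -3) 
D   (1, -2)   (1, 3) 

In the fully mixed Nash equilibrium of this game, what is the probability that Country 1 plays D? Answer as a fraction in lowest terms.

Let p be the probability that Country 1 plays U. In a completely mixed equilibrium, Country 2 must be indifferent between L and R.
Country 2's expected payoff from L is −2(1−p); from R it is −3p + 3(1−p).
Setting these equal: 2p − 2 = −6p + 3, so p = 5/8.
Therefore Country 1 plays D with probability 1 − 5/8 = 3/8.

3/8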